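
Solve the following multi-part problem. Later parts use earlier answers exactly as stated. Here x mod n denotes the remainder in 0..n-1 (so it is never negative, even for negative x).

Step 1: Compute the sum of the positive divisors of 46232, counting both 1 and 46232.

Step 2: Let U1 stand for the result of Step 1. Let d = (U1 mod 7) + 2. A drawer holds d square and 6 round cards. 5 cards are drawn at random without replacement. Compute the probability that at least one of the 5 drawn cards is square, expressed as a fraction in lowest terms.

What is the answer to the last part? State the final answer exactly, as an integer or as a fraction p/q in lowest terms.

Step 1: 46232 = 2^3 * 5779; sigma = (1 + 2 + 4 + 8) * (1 + 5779) = 15 * 5780 = 86700; answer 86700
Step 2: U1 = 86700; d = 7; total draws C(13,5) = 1287; complement C(6,5) = 6; favorable 1287 - 6 = 1281; P = 427/429; answer 427/429

427/429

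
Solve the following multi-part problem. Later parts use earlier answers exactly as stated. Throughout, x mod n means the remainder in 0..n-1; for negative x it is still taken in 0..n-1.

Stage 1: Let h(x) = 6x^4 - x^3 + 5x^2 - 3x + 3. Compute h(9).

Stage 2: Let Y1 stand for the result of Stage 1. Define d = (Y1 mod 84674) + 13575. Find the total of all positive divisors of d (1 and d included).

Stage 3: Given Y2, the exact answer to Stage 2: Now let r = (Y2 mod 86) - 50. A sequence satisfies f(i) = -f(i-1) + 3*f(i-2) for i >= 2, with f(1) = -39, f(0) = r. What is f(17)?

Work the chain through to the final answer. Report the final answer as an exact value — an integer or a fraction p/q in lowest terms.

-33258975

Stage 1: 6*(9)^4 - 1*(9)^3 + 5*(9)^2 - 3*(9)^1 + 3 = (39366) + (-729) + (405) + (-27) + (3) = 39018; answer 39018
Stage 2: Y1 = 39018; d = 52593; 52593 = 3 * 47 * 373; sigma = (1 + 3) * (1 + 47) * (1 + 373) = 4 * 48 * 374 = 71808; answer 71808
Stage 3: Y2 = 71808; r = 34; f(2) = -1*(-39) + 3*(34) = 141; iterating: f(2)=141, f(3)=-258, f(4)=681, f(5)=-1455, f(6)=3498, f(7)=-7863, f(8)=18357, f(9)=-41946, f(10)=97017, f(11)=-222855, f(12)=513906, f(13)=-1182471, f(14)=2724189, f(15)=-6271602, f(16)=14444169, f(17)=-33258975; answer -33258975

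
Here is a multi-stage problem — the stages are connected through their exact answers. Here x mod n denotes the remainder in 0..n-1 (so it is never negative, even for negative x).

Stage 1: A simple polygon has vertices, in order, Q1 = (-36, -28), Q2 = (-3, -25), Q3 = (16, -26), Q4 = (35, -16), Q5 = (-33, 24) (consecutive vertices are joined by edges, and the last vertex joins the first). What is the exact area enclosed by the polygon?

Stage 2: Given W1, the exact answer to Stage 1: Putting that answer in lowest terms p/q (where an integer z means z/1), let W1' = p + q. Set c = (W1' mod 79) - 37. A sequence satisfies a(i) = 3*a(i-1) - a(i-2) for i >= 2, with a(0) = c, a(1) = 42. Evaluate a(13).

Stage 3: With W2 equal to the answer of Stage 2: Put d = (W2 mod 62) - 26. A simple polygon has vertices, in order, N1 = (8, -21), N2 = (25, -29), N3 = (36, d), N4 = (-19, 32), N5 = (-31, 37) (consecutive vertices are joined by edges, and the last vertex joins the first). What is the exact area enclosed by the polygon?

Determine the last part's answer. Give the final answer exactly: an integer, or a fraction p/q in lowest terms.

Stage 1: cross terms: (-36*-25 - -3*-28)=816, (-3*-26 - 16*-25)=478, (16*-16 - 35*-26)=654, (35*24 - -33*-16)=312, (-33*-28 - -36*24)=1788; twice the area = |4048| = 4048; area = 2024; answer 2024
Stage 2: W1 = 2024; threaded value p + q = 2025; c = 13; a(2) = 3*(42) - 1*(13) = 113; iterating: a(2)=113, a(3)=297, a(4)=778, a(5)=2037, a(6)=5333, a(7)=13962, a(8)=36553, a(9)=95697, a(10)=250538, a(11)=655917, a(12)=1717213, a(13)=4495722; answer 4495722
Stage 3: W2 = 4495722; d = 14; cross terms: (8*-29 - 25*-21)=293, (25*14 - 36*-29)=1394, (36*32 - -19*14)=1418, (-19*37 - -31*32)=289, (-31*-21 - 8*37)=355; twice the area = |3749| = 3749; area = 3749/2; answer 3749/2

3749/2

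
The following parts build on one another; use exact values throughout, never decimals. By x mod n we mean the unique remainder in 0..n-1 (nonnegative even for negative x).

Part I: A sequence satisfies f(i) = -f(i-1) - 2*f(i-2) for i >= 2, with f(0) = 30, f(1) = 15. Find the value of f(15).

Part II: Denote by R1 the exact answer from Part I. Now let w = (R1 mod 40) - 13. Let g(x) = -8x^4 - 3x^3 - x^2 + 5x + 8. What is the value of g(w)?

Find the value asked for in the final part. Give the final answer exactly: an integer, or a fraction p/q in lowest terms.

Part I: f(2) = -1*(15) - 2*(30) = -75; iterating: f(2)=-75, f(3)=45, f(4)=105, f(5)=-195, f(6)=-15, f(7)=405, f(8)=-375, f(9)=-435, f(10)=1185, f(11)=-315, f(12)=-2055, f(13)=2685, f(14)=1425, f(15)=-6795; answer -6795
Part II: R1 = -6795; w = -8; -8*(-8)^4 - 3*(-8)^3 - 1*(-8)^2 + 5*(-8)^1 + 8 = (-32768) + (1536) + (-64) + (-40) + (8) = -31328; answer -31328

-31328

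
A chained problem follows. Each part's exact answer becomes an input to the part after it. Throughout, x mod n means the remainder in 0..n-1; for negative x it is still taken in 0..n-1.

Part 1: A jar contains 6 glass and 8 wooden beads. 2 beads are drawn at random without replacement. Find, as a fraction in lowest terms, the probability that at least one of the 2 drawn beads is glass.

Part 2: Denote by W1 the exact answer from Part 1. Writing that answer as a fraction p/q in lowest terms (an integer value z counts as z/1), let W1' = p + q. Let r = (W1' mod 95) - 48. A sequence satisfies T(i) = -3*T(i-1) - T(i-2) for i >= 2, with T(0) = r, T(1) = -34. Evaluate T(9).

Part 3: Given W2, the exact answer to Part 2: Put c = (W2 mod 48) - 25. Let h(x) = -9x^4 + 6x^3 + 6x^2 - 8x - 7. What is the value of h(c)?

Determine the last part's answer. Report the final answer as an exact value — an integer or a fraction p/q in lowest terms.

Part 1: total draws C(14,2) = 91; complement C(8,2) = 28; favorable 91 - 28 = 63; P = 9/13; answer 9/13
Part 2: W1 = 9/13; threaded value p + q = 22; r = -26; T(2) = -3*(-34) - 1*(-26) = 128; iterating: T(2)=128, T(3)=-350, T(4)=922, T(5)=-2416, T(6)=6326, T(7)=-16562, T(8)=43360, T(9)=-113518; answer -113518
Part 3: W2 = -113518; c = -23; -9*(-23)^4 + 6*(-23)^3 + 6*(-23)^2 - 8*(-23)^1 - 7 = (-2518569) + (-73002) + (3174) + (184) + (-7) = -2588220; answer -2588220

-2588220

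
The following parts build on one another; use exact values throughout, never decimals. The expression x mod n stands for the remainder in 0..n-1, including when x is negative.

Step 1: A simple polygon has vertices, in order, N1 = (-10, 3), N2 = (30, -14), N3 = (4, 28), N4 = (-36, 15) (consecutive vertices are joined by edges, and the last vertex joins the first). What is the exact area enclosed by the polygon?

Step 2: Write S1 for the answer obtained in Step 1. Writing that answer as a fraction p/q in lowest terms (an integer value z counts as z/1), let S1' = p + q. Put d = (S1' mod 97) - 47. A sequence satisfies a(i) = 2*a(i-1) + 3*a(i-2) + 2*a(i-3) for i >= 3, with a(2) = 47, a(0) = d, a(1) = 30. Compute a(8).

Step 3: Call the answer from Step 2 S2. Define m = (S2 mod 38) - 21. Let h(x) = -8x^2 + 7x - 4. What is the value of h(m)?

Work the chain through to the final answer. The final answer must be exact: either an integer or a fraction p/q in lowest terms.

Step 1: cross terms: (-10*-14 - 30*3)=50, (30*28 - 4*-14)=896, (4*15 - -36*28)=1068, (-36*3 - -10*15)=42; twice the area = |2056| = 2056; area = 1028; answer 1028
Step 2: S1 = 1028; threaded value p + q = 1029; d = 12; a(3) = 2*(47) + 3*(30) + 2*(12) = 208; iterating: a(3)=208, a(4)=617, a(5)=1952, a(6)=6171, a(7)=19432, a(8)=61281; answer 61281
Step 3: S2 = 61281; m = 4; -8*(4)^2 + 7*(4)^1 - 4 = (-128) + (28) + (-4) = -104; answer -104

-104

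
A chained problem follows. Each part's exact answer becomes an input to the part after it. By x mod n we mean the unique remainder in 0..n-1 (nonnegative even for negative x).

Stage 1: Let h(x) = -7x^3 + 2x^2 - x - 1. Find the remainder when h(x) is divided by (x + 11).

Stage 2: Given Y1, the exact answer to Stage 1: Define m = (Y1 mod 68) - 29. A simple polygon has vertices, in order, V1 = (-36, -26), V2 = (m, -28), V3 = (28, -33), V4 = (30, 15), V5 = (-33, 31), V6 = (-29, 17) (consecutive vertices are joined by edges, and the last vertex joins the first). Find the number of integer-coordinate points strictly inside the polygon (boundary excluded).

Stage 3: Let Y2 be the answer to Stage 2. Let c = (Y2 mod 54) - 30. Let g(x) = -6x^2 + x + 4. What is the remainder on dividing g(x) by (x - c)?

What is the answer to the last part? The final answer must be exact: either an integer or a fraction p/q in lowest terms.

-1548

Stage 1: remainder = value at the root: -7*(-11)^3 + 2*(-11)^2 - 1*(-11)^1 - 1 = (9317) + (242) + (11) + (-1) = 9569; answer 9569
Stage 2: Y1 = 9569; m = 20; cross terms: (-36*-28 - 20*-26)=1528, (20*-33 - 28*-28)=124, (28*15 - 30*-33)=1410, (30*31 - -33*15)=1425, (-33*17 - -29*31)=338, (-29*-26 - -36*17)=1366; twice the area = |6191| = 6191; area = 6191/2; boundary points = 2 + 1 + 2 + 1 + 2 + 1 = 9; strictly interior points = area - boundary/2 + 1 = 3092; answer 3092
Stage 3: Y2 = 3092; c = -16; remainder = value at the root: -6*(-16)^2 + 1*(-16)^1 + 4 = (-1536) + (-16) + (4) = -1548; answer -1548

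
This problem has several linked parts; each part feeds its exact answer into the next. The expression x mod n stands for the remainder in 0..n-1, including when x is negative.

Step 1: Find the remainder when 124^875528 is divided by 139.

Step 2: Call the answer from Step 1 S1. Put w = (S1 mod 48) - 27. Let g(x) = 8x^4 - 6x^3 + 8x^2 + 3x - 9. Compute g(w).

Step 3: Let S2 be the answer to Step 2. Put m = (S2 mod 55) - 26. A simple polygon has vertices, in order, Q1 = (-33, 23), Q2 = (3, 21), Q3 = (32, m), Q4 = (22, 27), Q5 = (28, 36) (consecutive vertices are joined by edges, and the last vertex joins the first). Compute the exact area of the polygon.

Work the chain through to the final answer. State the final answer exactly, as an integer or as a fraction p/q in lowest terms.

611

Step 1: squarings mod 139: 124^1=124, 124^2=86, 124^4=29, 124^8=7, 124^16=49, 124^32=38, 124^64=54, 124^128=136, 124^256=9, 124^512=81, 124^1024=28, 124^2048=89, 124^4096=137, 124^8192=4, 124^16384=16, 124^32768=117, 124^65536=67, 124^131072=41, 124^262144=13, 124^524288=30; 124^875528 = 124^8 * 124^1024 * 124^2048 * 124^4096 * 124^16384 * 124^65536 * 124^262144 * 124^524288 = 107 (mod 139); answer 107
Step 2: S1 = 107; w = -16; 8*(-16)^4 - 6*(-16)^3 + 8*(-16)^2 + 3*(-16)^1 - 9 = (524288) + (24576) + (2048) + (-48) + (-9) = 550855; answer 550855
Step 3: S2 = 550855; m = 4; cross terms: (-33*21 - 3*23)=-762, (3*4 - 32*21)=-660, (32*27 - 22*4)=776, (22*36 - 28*27)=36, (28*23 - -33*36)=1832; twice the area = |1222| = 1222; area = 611; answer 611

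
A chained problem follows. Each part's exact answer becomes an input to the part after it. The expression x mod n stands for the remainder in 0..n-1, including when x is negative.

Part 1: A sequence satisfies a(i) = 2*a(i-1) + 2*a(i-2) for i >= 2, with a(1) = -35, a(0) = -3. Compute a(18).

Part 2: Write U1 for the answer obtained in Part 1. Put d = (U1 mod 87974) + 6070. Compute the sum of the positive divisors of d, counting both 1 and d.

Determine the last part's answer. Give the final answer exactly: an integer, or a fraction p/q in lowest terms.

Part 1: a(2) = 2*(-35) + 2*(-3) = -76; iterating: a(2)=-76, a(3)=-222, a(4)=-596, a(5)=-1636, a(6)=-4464, a(7)=-12200, a(8)=-33328, a(9)=-91056, a(10)=-248768, a(11)=-679648, a(12)=-1856832, a(13)=-5072960, a(14)=-13859584, a(15)=-37865088, a(16)=-103449344, a(17)=-282628864, a(18)=-772156416; answer -772156416
Part 2: U1 = -772156416; d = 85426; 85426 = 2 * 11^2 * 353; sigma = (1 + 2) * (1 + 11 + 121) * (1 + 353) = 3 * 133 * 354 = 141246; answer 141246

141246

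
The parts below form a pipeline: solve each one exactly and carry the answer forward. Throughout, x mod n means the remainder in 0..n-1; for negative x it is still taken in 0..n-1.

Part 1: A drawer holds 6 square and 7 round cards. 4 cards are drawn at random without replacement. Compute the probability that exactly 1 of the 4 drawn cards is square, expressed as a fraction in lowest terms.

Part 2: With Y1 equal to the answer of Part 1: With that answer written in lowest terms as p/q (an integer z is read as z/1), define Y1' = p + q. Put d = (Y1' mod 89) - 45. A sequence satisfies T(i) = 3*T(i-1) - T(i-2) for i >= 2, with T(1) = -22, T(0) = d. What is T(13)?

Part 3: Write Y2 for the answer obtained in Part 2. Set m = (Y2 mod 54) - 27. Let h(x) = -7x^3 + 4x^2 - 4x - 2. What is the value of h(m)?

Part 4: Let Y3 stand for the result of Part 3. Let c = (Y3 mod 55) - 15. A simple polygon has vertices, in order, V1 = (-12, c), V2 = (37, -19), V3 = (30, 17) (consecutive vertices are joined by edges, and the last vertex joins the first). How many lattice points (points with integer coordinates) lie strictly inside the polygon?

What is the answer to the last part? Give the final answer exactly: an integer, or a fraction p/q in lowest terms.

822

Part 1: total draws C(13,4) = 715; favorable C(6,1)*C(7,3) = 210; P = 42/143; answer 42/143
Part 2: Y1 = 42/143; threaded value p + q = 185; d = -38; T(2) = 3*(-22) - 1*(-38) = -28; iterating: T(2)=-28, T(3)=-62, T(4)=-158, T(5)=-412, T(6)=-1078, T(7)=-2822, T(8)=-7388, T(9)=-19342, T(10)=-50638, T(11)=-132572, T(12)=-347078, T(13)=-908662; answer -908662
Part 3: Y2 = -908662; m = 23; -7*(23)^3 + 4*(23)^2 - 4*(23)^1 - 2 = (-85169) + (2116) + (-92) + (-2) = -83147; answer -83147
Part 4: Y3 = -83147; c = -2; cross terms: (-12*-19 - 37*-2)=302, (37*17 - 30*-19)=1199, (30*-2 - -12*17)=144; twice the area = |1645| = 1645; area = 1645/2; boundary points = 1 + 1 + 1 = 3; strictly interior points = area - boundary/2 + 1 = 822; answer 822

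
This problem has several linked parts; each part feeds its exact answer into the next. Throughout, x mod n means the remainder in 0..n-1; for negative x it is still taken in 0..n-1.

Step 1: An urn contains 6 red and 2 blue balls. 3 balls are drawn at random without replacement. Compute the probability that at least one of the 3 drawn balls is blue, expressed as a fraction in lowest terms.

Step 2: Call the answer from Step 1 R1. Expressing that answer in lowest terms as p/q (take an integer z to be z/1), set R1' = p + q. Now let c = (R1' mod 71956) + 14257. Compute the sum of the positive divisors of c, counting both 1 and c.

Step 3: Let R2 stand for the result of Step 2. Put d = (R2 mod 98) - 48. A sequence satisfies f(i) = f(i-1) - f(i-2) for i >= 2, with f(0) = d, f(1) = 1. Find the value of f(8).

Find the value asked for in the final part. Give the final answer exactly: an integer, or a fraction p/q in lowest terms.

-47

Step 1: total draws C(8,3) = 56; complement C(6,3) = 20; favorable 56 - 20 = 36; P = 9/14; answer 9/14
Step 2: R1 = 9/14; threaded value p + q = 23; c = 14280; 14280 = 2^3 * 3 * 5 * 7 * 17; sigma = (1 + 2 + 4 + 8) * (1 + 3) * (1 + 5) * (1 + 7) * (1 + 17) = 15 * 4 * 6 * 8 * 18 = 51840; answer 51840
Step 3: R2 = 51840; d = 48; f(2) = 1*(1) - 1*(48) = -47; iterating: f(2)=-47, f(3)=-48, f(4)=-1, f(5)=47, f(6)=48, f(7)=1, f(8)=-47; answer -47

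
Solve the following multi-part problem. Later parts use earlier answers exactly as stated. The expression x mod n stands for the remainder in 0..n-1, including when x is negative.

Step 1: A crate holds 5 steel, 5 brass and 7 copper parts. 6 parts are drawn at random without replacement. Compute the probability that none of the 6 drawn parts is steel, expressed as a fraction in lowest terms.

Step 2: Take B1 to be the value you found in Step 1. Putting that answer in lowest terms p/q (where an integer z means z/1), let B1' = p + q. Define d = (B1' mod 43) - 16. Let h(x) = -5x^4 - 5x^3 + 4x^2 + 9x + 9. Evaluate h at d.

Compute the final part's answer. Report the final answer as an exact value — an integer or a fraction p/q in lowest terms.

Step 1: total draws C(17,6) = 12376; favorable C(12,6) = 924; P = 33/442; answer 33/442
Step 2: B1 = 33/442; threaded value p + q = 475; d = -14; -5*(-14)^4 - 5*(-14)^3 + 4*(-14)^2 + 9*(-14)^1 + 9 = (-192080) + (13720) + (784) + (-126) + (9) = -177693; answer -177693

-177693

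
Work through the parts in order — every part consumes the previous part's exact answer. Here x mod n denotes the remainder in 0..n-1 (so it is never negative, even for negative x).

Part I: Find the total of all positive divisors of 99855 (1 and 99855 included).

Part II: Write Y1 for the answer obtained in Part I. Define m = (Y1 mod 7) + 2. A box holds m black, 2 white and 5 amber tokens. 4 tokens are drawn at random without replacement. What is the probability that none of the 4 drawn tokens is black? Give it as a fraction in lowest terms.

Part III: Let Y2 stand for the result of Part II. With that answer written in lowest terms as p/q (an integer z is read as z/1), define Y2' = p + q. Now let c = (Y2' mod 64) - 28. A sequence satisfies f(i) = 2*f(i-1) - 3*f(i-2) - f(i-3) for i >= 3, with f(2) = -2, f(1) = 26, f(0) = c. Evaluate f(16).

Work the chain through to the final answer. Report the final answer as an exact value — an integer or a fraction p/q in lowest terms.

-239506

Part I: 99855 = 3^2 * 5 * 7 * 317; sigma = (1 + 3 + 9) * (1 + 5) * (1 + 7) * (1 + 317) = 13 * 6 * 8 * 318 = 198432; answer 198432
Part II: Y1 = 198432; m = 5; total draws C(12,4) = 495; favorable C(7,4) = 35; P = 7/99; answer 7/99
Part III: Y2 = 7/99; threaded value p + q = 106; c = 14; f(3) = 2*(-2) - 3*(26) - 1*(14) = -96; iterating: f(3)=-96, f(4)=-212, f(5)=-134, f(6)=464, f(7)=1542, f(8)=1826, f(9)=-1438, f(10)=-9896, f(11)=-17304, f(12)=-3482, f(13)=54844, f(14)=137438, f(15)=113826, f(16)=-239506; answer -239506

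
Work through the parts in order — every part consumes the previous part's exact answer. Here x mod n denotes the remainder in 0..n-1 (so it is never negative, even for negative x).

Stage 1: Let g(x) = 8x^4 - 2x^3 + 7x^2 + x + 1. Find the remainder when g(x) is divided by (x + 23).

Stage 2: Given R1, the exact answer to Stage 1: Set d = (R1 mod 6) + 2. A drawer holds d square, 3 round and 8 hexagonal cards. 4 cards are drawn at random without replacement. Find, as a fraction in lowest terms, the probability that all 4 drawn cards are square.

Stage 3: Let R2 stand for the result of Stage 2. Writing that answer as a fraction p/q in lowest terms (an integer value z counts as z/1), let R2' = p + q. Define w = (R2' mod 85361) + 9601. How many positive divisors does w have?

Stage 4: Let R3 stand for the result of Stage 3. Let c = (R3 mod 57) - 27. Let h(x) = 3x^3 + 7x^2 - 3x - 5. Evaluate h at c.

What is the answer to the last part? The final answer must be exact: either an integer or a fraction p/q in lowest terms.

Stage 1: remainder = value at the root: 8*(-23)^4 - 2*(-23)^3 + 7*(-23)^2 + 1*(-23)^1 + 1 = (2238728) + (24334) + (3703) + (-23) + (1) = 2266743; answer 2266743
Stage 2: R1 = 2266743; d = 5; total draws C(16,4) = 1820; favorable C(5,4) = 5; P = 1/364; answer 1/364
Stage 3: R2 = 1/364; threaded value p + q = 365; w = 9966; 9966 = 2 * 3 * 11 * 151; number of divisors = (1+1) * (1+1) * (1+1) * (1+1) = 16; answer 16
Stage 4: R3 = 16; c = -11; 3*(-11)^3 + 7*(-11)^2 - 3*(-11)^1 - 5 = (-3993) + (847) + (33) + (-5) = -3118; answer -3118

-3118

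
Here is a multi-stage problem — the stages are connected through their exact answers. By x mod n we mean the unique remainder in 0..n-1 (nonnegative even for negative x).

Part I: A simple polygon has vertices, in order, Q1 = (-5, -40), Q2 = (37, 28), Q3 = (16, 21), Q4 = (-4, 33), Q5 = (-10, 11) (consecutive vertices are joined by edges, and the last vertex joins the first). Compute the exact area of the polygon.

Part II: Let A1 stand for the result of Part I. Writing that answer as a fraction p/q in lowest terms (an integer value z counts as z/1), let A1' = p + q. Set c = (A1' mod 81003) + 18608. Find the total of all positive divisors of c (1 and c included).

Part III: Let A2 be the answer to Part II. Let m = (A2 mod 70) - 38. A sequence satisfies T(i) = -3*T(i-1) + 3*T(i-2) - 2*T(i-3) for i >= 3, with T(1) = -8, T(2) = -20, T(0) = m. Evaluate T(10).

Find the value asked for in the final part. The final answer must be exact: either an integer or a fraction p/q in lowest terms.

-1367756

Part I: cross terms: (-5*28 - 37*-40)=1340, (37*21 - 16*28)=329, (16*33 - -4*21)=612, (-4*11 - -10*33)=286, (-10*-40 - -5*11)=455; twice the area = |3022| = 3022; area = 1511; answer 1511
Part II: A1 = 1511; threaded value p + q = 1512; c = 20120; 20120 = 2^3 * 5 * 503; sigma = (1 + 2 + 4 + 8) * (1 + 5) * (1 + 503) = 15 * 6 * 504 = 45360; answer 45360
Part III: A2 = 45360; m = -38; T(3) = -3*(-20) + 3*(-8) - 2*(-38) = 112; iterating: T(3)=112, T(4)=-380, T(5)=1516, T(6)=-5912, T(7)=23044, T(8)=-89900, T(9)=350656, T(10)=-1367756; answer -1367756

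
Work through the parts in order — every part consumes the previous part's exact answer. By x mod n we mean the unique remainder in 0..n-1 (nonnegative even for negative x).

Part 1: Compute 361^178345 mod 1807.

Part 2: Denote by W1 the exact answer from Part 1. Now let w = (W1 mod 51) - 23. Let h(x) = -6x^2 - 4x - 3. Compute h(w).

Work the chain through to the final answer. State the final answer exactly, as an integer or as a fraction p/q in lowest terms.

Part 1: squarings mod 1807: 361^1=361, 361^2=217, 361^4=107, 361^8=607, 361^16=1628, 361^32=1322, 361^64=315, 361^128=1647, 361^256=302, 361^512=854, 361^1024=1095, 361^2048=984, 361^4096=1511, 361^8192=880, 361^16384=1004, 361^32768=1517, 361^65536=978, 361^131072=581; 361^178345 = 361^1 * 361^8 * 361^32 * 361^128 * 361^2048 * 361^4096 * 361^8192 * 361^32768 * 361^131072 = 1414 (mod 1807); answer 1414
Part 2: W1 = 1414; w = 14; -6*(14)^2 - 4*(14)^1 - 3 = (-1176) + (-56) + (-3) = -1235; answer -1235

-1235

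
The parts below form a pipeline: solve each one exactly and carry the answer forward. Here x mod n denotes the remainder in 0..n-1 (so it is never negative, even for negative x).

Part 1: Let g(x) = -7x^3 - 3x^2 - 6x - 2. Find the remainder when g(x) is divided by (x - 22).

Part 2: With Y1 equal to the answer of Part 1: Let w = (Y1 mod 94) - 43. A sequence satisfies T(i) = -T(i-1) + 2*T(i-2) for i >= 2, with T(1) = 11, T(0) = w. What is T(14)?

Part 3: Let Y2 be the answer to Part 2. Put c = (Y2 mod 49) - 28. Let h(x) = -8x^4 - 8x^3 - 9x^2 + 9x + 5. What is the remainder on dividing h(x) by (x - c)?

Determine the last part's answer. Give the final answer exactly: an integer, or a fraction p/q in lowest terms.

Part 1: remainder = value at the root: -7*(22)^3 - 3*(22)^2 - 6*(22)^1 - 2 = (-74536) + (-1452) + (-132) + (-2) = -76122; answer -76122
Part 2: Y1 = -76122; w = -25; T(2) = -1*(11) + 2*(-25) = -61; iterating: T(2)=-61, T(3)=83, T(4)=-205, T(5)=371, T(6)=-781, T(7)=1523, T(8)=-3085, T(9)=6131, T(10)=-12301, T(11)=24563, T(12)=-49165, T(13)=98291, T(14)=-196621; answer -196621
Part 3: Y2 = -196621; c = -12; remainder = value at the root: -8*(-12)^4 - 8*(-12)^3 - 9*(-12)^2 + 9*(-12)^1 + 5 = (-165888) + (13824) + (-1296) + (-108) + (5) = -153463; answer -153463

-153463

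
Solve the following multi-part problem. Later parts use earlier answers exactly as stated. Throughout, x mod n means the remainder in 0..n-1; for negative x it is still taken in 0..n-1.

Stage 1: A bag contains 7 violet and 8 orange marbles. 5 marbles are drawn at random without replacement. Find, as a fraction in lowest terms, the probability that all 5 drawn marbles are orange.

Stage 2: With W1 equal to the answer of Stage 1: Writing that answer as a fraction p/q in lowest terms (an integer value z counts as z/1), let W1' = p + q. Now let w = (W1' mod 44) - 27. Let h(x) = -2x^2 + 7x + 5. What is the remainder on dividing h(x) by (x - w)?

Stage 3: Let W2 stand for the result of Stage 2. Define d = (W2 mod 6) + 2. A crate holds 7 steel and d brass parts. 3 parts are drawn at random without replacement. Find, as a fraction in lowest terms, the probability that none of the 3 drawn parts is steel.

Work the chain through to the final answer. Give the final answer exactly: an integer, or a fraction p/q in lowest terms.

5/52

Stage 1: total draws C(15,5) = 3003; favorable C(8,5) = 56; P = 8/429; answer 8/429
Stage 2: W1 = 8/429; threaded value p + q = 437; w = 14; remainder = value at the root: -2*(14)^2 + 7*(14)^1 + 5 = (-392) + (98) + (5) = -289; answer -289
Stage 3: W2 = -289; d = 7; total draws C(14,3) = 364; favorable C(7,3) = 35; P = 5/52; answer 5/52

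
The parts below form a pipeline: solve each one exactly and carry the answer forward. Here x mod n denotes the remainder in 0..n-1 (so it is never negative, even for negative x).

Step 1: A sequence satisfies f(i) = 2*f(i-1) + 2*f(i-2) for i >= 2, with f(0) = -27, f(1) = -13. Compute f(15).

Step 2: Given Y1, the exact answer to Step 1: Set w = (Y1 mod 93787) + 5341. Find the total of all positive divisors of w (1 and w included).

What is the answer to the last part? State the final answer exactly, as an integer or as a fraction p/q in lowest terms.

Step 1: f(2) = 2*(-13) + 2*(-27) = -80; iterating: f(2)=-80, f(3)=-186, f(4)=-532, f(5)=-1436, f(6)=-3936, f(7)=-10744, f(8)=-29360, f(9)=-80208, f(10)=-219136, f(11)=-598688, f(12)=-1635648, f(13)=-4468672, f(14)=-12208640, f(15)=-33354624; answer -33354624
Step 2: Y1 = -33354624; w = 38889; 38889 = 3^2 * 29 * 149; sigma = (1 + 3 + 9) * (1 + 29) * (1 + 149) = 13 * 30 * 150 = 58500; answer 58500

58500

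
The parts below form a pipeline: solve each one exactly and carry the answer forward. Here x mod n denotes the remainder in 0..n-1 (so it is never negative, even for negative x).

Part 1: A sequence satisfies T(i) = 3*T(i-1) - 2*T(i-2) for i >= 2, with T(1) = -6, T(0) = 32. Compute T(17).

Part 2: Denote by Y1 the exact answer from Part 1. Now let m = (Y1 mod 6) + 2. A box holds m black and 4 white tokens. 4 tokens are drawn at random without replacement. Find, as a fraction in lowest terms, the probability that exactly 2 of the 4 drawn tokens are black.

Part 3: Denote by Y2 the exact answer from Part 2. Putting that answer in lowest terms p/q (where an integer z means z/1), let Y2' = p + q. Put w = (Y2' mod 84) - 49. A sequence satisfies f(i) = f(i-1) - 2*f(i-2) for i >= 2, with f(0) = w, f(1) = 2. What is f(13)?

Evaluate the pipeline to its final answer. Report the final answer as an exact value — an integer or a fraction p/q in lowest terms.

3778

Part 1: T(2) = 3*(-6) - 2*(32) = -82; iterating: T(2)=-82, T(3)=-234, T(4)=-538, T(5)=-1146, T(6)=-2362, T(7)=-4794, T(8)=-9658, T(9)=-19386, T(10)=-38842, T(11)=-77754, T(12)=-155578, T(13)=-311226, T(14)=-622522, T(15)=-1245114, T(16)=-2490298, T(17)=-4980666; answer -4980666
Part 2: Y1 = -4980666; m = 2; total draws C(6,4) = 15; favorable C(2,2)*C(4,2) = 6; P = 2/5; answer 2/5
Part 3: Y2 = 2/5; threaded value p + q = 7; w = -42; f(2) = 1*(2) - 2*(-42) = 86; iterating: f(2)=86, f(3)=82, f(4)=-90, f(5)=-254, f(6)=-74, f(7)=434, f(8)=582, f(9)=-286, f(10)=-1450, f(11)=-878, f(12)=2022, f(13)=3778; answer 3778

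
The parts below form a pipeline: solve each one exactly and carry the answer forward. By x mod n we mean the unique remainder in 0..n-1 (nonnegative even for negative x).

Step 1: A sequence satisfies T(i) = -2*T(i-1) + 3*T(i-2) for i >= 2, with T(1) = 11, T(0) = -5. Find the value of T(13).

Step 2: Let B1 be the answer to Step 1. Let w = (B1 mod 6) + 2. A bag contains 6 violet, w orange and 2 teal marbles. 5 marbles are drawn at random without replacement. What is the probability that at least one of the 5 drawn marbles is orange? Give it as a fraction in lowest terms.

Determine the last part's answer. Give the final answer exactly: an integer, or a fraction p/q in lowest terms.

Step 1: T(2) = -2*(11) + 3*(-5) = -37; iterating: T(2)=-37, T(3)=107, T(4)=-325, T(5)=971, T(6)=-2917, T(7)=8747, T(8)=-26245, T(9)=78731, T(10)=-236197, T(11)=708587, T(12)=-2125765, T(13)=6377291; answer 6377291
Step 2: B1 = 6377291; w = 7; total draws C(15,5) = 3003; complement C(8,5) = 56; favorable 3003 - 56 = 2947; P = 421/429; answer 421/429

421/429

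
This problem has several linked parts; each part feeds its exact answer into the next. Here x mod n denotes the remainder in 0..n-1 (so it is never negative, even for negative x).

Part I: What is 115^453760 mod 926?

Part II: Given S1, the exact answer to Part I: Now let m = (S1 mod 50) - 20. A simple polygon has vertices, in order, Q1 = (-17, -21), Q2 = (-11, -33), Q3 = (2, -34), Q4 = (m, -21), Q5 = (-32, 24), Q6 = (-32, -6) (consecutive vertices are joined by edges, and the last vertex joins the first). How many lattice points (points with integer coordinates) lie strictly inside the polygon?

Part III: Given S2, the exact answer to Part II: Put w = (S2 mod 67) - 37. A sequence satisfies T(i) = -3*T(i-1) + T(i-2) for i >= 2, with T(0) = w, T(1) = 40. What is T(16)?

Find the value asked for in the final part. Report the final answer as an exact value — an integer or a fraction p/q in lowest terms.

-1887394720

Part I: squarings mod 926: 115^1=115, 115^2=261, 115^4=523, 115^8=359, 115^16=167, 115^32=109, 115^64=769, 115^128=573, 115^256=525, 115^512=603, 115^1024=617, 115^2048=103, 115^4096=423, 115^8192=211, 115^16384=73, 115^32768=699, 115^65536=599, 115^131072=439, 115^262144=113; 115^453760 = 115^128 * 115^1024 * 115^2048 * 115^8192 * 115^16384 * 115^32768 * 115^131072 * 115^262144 = 435 (mod 926); answer 435
Part II: S1 = 435; m = 15; cross terms: (-17*-33 - -11*-21)=330, (-11*-34 - 2*-33)=440, (2*-21 - 15*-34)=468, (15*24 - -32*-21)=-312, (-32*-6 - -32*24)=960, (-32*-21 - -17*-6)=570; twice the area = |2456| = 2456; area = 1228; boundary points = 6 + 1 + 13 + 1 + 30 + 15 = 66; strictly interior points = area - boundary/2 + 1 = 1196; answer 1196
Part III: S2 = 1196; w = 20; T(2) = -3*(40) + 1*(20) = -100; iterating: T(2)=-100, T(3)=340, T(4)=-1120, T(5)=3700, T(6)=-12220, T(7)=40360, T(8)=-133300, T(9)=440260, T(10)=-1454080, T(11)=4802500, T(12)=-15861580, T(13)=52387240, T(14)=-173023300, T(15)=571457140, T(16)=-1887394720; answer -1887394720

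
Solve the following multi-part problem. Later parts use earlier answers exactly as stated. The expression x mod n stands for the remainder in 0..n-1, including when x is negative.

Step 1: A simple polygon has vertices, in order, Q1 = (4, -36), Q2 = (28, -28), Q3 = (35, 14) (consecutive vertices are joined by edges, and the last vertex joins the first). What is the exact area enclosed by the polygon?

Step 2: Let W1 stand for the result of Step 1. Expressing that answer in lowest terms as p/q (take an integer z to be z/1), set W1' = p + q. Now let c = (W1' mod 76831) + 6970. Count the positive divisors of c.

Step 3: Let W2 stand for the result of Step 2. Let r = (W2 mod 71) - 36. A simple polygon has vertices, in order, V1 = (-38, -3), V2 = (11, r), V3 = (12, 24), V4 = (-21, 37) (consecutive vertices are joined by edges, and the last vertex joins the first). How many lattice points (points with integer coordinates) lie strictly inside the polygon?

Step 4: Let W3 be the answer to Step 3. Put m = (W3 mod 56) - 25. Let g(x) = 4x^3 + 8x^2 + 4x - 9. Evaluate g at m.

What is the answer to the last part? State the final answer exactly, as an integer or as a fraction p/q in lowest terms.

183

Step 1: cross terms: (4*-28 - 28*-36)=896, (28*14 - 35*-28)=1372, (35*-36 - 4*14)=-1316; twice the area = |952| = 952; area = 476; answer 476
Step 2: W1 = 476; threaded value p + q = 477; c = 7447; 7447 = 11 * 677; number of divisors = (1+1) * (1+1) = 4; answer 4
Step 3: W2 = 4; r = -32; cross terms: (-38*-32 - 11*-3)=1249, (11*24 - 12*-32)=648, (12*37 - -21*24)=948, (-21*-3 - -38*37)=1469; twice the area = |4314| = 4314; area = 2157; boundary points = 1 + 1 + 1 + 1 = 4; strictly interior points = area - boundary/2 + 1 = 2156; answer 2156
Step 4: W3 = 2156; m = 3; 4*(3)^3 + 8*(3)^2 + 4*(3)^1 - 9 = (108) + (72) + (12) + (-9) = 183; answer 183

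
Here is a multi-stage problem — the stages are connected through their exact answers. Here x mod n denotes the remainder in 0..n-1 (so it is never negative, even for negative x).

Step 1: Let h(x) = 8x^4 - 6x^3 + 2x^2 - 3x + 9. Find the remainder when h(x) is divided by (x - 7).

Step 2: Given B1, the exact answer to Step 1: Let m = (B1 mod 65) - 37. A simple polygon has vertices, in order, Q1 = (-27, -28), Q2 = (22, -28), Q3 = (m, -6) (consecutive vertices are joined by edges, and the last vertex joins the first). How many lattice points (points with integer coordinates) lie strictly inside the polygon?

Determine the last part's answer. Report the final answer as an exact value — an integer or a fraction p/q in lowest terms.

Step 1: remainder = value at the root: 8*(7)^4 - 6*(7)^3 + 2*(7)^2 - 3*(7)^1 + 9 = (19208) + (-2058) + (98) + (-21) + (9) = 17236; answer 17236
Step 2: B1 = 17236; m = -26; cross terms: (-27*-28 - 22*-28)=1372, (22*-6 - -26*-28)=-860, (-26*-28 - -27*-6)=566; twice the area = |1078| = 1078; area = 539; boundary points = 49 + 2 + 1 = 52; strictly interior points = area - boundary/2 + 1 = 514; answer 514

514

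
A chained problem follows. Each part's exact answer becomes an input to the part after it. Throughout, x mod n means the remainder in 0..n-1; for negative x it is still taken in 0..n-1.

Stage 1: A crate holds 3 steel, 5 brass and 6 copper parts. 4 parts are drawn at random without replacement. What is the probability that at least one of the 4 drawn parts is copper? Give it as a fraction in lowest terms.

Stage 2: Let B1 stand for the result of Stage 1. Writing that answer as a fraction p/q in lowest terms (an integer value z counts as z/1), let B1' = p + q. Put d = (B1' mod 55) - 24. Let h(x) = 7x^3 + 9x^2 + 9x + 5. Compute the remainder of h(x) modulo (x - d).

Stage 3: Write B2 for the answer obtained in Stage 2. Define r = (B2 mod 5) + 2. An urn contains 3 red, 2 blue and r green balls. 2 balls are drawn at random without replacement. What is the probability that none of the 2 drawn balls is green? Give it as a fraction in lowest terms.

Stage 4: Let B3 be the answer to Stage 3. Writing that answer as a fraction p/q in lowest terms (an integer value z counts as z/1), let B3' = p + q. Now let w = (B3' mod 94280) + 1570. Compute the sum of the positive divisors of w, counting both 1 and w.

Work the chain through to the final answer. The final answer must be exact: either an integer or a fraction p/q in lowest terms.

Stage 1: total draws C(14,4) = 1001; complement C(8,4) = 70; favorable 1001 - 70 = 931; P = 133/143; answer 133/143
Stage 2: B1 = 133/143; threaded value p + q = 276; d = -23; remainder = value at the root: 7*(-23)^3 + 9*(-23)^2 + 9*(-23)^1 + 5 = (-85169) + (4761) + (-207) + (5) = -80610; answer -80610
Stage 3: B2 = -80610; r = 2; total draws C(7,2) = 21; favorable C(5,2) = 10; P = 10/21; answer 10/21
Stage 4: B3 = 10/21; threaded value p + q = 31; w = 1601; 1601 is prime, so its only divisors are 1 and 1601; sigma = 1 + 1601 = 1602; answer 1602

1602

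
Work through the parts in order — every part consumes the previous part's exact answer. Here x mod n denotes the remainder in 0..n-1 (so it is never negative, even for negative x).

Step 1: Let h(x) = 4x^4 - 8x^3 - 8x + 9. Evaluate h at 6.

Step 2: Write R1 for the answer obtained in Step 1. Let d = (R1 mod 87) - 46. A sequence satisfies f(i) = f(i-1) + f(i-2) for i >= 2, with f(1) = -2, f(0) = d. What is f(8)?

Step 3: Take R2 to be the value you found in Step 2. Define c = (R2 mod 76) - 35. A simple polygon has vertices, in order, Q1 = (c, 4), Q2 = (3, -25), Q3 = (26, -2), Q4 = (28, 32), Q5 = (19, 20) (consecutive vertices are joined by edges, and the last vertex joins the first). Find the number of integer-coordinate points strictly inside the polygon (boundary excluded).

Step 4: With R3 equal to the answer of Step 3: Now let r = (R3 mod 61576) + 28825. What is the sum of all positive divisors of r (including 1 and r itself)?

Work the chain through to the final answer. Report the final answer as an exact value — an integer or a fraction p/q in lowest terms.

Step 1: 4*(6)^4 - 8*(6)^3 - 8*(6)^1 + 9 = (5184) + (-1728) + (-48) + (9) = 3417; answer 3417
Step 2: R1 = 3417; d = -22; f(2) = 1*(-2) + 1*(-22) = -24; iterating: f(2)=-24, f(3)=-26, f(4)=-50, f(5)=-76, f(6)=-126, f(7)=-202, f(8)=-328; answer -328
Step 3: R2 = -328; c = 17; cross terms: (17*-25 - 3*4)=-437, (3*-2 - 26*-25)=644, (26*32 - 28*-2)=888, (28*20 - 19*32)=-48, (19*4 - 17*20)=-264; twice the area = |783| = 783; area = 783/2; boundary points = 1 + 23 + 2 + 3 + 2 = 31; strictly interior points = area - boundary/2 + 1 = 377; answer 377
Step 4: R3 = 377; r = 29202; 29202 = 2 * 3 * 31 * 157; sigma = (1 + 2) * (1 + 3) * (1 + 31) * (1 + 157) = 3 * 4 * 32 * 158 = 60672; answer 60672

60672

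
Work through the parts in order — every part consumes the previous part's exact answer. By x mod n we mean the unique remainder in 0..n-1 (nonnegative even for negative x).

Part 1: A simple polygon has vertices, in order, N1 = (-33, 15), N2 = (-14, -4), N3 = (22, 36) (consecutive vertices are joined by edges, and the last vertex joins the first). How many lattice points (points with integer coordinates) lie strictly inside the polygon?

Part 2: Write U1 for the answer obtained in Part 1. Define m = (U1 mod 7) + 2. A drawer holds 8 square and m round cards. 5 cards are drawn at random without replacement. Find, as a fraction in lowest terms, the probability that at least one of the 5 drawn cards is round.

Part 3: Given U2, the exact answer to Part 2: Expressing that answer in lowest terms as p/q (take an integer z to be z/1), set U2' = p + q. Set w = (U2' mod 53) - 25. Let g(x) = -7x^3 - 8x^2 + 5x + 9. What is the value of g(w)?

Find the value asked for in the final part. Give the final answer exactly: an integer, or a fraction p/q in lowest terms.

3041

Part 1: cross terms: (-33*-4 - -14*15)=342, (-14*36 - 22*-4)=-416, (22*15 - -33*36)=1518; twice the area = |1444| = 1444; area = 722; boundary points = 19 + 4 + 1 = 24; strictly interior points = area - boundary/2 + 1 = 711; answer 711
Part 2: U1 = 711; m = 6; total draws C(14,5) = 2002; complement C(8,5) = 56; favorable 2002 - 56 = 1946; P = 139/143; answer 139/143
Part 3: U2 = 139/143; threaded value p + q = 282; w = -8; -7*(-8)^3 - 8*(-8)^2 + 5*(-8)^1 + 9 = (3584) + (-512) + (-40) + (9) = 3041; answer 3041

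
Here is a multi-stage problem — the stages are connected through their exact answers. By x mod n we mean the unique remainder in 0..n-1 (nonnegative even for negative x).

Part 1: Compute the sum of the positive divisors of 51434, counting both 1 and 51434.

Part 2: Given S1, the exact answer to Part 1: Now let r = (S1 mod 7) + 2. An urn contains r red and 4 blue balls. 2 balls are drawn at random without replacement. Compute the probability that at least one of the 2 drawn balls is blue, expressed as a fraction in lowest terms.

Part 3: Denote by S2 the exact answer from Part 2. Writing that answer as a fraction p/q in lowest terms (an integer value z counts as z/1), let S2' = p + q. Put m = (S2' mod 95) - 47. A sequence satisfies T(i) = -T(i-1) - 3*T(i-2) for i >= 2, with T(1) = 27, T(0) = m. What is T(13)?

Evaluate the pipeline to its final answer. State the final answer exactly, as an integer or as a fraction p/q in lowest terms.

Part 1: 51434 = 2 * 25717; sigma = (1 + 2) * (1 + 25717) = 3 * 25718 = 77154; answer 77154
Part 2: S1 = 77154; r = 2; total draws C(6,2) = 15; complement C(2,2) = 1; favorable 15 - 1 = 14; P = 14/15; answer 14/15
Part 3: S2 = 14/15; threaded value p + q = 29; m = -18; T(2) = -1*(27) - 3*(-18) = 27; iterating: T(2)=27, T(3)=-108, T(4)=27, T(5)=297, T(6)=-378, T(7)=-513, T(8)=1647, T(9)=-108, T(10)=-4833, T(11)=5157, T(12)=9342, T(13)=-24813; answer -24813

-24813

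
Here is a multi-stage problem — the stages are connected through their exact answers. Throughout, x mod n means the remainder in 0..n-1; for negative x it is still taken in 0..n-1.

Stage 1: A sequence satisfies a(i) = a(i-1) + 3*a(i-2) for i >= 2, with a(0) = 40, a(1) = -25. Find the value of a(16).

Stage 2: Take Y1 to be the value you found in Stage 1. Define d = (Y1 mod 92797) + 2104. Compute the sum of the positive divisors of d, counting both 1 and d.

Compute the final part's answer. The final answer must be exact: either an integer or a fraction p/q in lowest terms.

Stage 1: a(2) = 1*(-25) + 3*(40) = 95; iterating: a(2)=95, a(3)=20, a(4)=305, a(5)=365, a(6)=1280, a(7)=2375, a(8)=6215, a(9)=13340, a(10)=31985, a(11)=72005, a(12)=167960, a(13)=383975, a(14)=887855, a(15)=2039780, a(16)=4703345; answer 4703345
Stage 2: Y1 = 4703345; d = 65599; 65599 is prime, so its only divisors are 1 and 65599; sigma = 1 + 65599 = 65600; answer 65600

65600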